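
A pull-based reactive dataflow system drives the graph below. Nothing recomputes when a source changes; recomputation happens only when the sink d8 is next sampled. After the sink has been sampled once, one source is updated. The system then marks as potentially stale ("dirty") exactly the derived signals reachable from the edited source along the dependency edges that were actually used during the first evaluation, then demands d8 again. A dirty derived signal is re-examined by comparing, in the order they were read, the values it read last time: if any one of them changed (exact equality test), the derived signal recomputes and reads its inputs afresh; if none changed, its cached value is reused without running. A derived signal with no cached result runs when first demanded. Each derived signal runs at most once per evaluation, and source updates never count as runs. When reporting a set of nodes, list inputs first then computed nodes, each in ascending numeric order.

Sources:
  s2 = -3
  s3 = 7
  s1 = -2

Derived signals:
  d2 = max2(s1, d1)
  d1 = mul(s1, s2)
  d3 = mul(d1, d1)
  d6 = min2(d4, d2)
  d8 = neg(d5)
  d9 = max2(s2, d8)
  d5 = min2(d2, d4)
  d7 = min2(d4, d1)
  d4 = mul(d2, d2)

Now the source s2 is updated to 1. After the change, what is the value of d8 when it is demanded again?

New value of d8: 2.

First evaluation (everything demanded from the output):
  d1 = mul(-2, -3) = 6
  d2 = max2(-2, 6) = 6
  d4 = mul(6, 6) = 36
  d5 = min2(6, 36) = 6
  d8 = neg(6) = -6

Propagation after the edit:
  d1: runs — s2 -3->1; result -2.
  d2: runs — d1 6->-2; result -2.
  d4: runs — d2 6->-2; d2 6->-2; result 4.
  d5: runs — d2 6->-2; d4 36->4; result -2.
  d8: runs — d5 6->-2; result 2.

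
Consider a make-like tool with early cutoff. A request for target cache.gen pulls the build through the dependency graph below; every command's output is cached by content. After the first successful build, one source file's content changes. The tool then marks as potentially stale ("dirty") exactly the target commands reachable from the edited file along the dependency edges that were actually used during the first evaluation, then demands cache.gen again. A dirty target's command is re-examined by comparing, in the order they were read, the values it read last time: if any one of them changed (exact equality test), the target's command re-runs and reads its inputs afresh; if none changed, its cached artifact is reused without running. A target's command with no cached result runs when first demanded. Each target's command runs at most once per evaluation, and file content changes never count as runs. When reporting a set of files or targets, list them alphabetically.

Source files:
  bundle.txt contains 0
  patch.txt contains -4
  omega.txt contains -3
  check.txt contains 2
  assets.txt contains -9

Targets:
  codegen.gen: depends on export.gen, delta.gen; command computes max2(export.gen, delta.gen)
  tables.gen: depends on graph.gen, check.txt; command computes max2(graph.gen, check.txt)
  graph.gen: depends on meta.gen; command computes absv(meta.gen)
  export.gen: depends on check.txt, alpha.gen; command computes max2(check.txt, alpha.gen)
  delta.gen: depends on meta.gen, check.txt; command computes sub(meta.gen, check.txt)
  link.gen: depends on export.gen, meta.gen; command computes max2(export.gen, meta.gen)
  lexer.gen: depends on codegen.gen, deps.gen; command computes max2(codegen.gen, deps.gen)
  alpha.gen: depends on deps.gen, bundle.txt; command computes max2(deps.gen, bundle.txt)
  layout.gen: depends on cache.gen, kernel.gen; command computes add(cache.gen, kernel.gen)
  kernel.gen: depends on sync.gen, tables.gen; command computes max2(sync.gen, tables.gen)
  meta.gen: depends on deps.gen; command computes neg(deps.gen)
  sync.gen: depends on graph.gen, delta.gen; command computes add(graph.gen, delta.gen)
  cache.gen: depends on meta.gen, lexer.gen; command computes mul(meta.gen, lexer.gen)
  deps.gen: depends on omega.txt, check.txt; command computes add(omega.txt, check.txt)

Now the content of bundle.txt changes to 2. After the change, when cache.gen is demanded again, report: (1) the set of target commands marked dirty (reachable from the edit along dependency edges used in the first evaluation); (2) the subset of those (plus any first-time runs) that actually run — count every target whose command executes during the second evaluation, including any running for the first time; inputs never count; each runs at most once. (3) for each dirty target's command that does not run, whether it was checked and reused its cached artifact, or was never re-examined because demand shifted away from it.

The edit dirties: alpha.gen, cache.gen, codegen.gen, export.gen, lexer.gen.
2 target commands run: alpha.gen, export.gen.
Cache hits after checking: cache.gen, codegen.gen, lexer.gen.
Note the absorption at export.gen: it re-runs yet its value is the same, leaving the output's value untouched.

First demand of the output computes:
  deps.gen = add(-3, 2) = -1
  alpha.gen = max2(-1, 0) = 0
  export.gen = max2(2, 0) = 2
  meta.gen = neg(-1) = 1
  delta.gen = sub(1, 2) = -1
  codegen.gen = max2(2, -1) = 2
  lexer.gen = max2(2, -1) = 2
  cache.gen = mul(1, 2) = 2

After the edit, cleaning proceeds:
  alpha.gen: a read changed (bundle.txt 0->2) — executes, giving 2.
  export.gen: a read changed (alpha.gen 0->2) — executes, giving 2 — identical to its old value.
  codegen.gen: dirty, but its reads are unchanged (export.gen unchanged, delta.gen unchanged); cached 2 stands.
  lexer.gen: dirty, but its reads are unchanged (codegen.gen unchanged, deps.gen unchanged); cached 2 stands.
  cache.gen: dirty, but its reads are unchanged (meta.gen unchanged, lexer.gen unchanged); cached 2 stands.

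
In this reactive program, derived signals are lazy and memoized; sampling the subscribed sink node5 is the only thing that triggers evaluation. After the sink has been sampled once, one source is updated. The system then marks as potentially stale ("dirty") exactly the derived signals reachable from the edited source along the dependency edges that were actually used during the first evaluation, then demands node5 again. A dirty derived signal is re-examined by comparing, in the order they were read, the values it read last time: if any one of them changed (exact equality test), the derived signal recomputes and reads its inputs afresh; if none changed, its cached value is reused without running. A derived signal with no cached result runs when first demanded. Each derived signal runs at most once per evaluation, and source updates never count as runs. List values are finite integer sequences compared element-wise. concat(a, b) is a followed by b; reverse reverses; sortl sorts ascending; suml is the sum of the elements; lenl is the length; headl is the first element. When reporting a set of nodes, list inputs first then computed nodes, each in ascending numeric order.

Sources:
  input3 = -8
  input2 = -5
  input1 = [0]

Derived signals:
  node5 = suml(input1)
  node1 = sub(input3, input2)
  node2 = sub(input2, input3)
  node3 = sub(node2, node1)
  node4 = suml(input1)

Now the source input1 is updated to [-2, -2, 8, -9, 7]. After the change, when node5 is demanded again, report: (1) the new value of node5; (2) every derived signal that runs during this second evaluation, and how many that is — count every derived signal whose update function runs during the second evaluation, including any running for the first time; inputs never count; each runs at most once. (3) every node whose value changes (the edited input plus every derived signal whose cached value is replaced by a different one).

Demanding node5 again yields 2.
1 derived signals run: node5.
The nodes whose values change: input1, node5.

First demand of the output computes:
  node5 = suml([0]) = 0

After the edit, cleaning proceeds:
  node5: a read changed (input1 [0]->[-2, -2, 8, -9, 7]) — executes, giving 2.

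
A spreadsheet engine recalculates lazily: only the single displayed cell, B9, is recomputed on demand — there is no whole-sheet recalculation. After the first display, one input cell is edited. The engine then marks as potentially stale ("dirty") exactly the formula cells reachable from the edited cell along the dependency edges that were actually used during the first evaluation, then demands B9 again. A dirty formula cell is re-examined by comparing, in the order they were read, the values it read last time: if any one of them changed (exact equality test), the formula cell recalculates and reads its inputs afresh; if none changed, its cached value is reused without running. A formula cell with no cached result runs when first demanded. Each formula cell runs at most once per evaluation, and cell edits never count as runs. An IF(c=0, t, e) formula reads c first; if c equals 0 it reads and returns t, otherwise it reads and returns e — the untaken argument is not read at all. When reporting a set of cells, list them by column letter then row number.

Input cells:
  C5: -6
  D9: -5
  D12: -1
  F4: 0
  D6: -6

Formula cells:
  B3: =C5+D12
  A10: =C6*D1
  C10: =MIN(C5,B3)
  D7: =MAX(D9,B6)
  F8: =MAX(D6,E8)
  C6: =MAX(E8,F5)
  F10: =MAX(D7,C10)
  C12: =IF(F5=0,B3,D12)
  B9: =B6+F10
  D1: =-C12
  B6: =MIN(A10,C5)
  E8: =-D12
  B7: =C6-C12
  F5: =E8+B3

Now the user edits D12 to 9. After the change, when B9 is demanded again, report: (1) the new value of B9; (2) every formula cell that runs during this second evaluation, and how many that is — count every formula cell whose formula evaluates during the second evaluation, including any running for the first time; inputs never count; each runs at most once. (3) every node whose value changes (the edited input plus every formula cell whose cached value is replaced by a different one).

New value of B9: -11.
Formula cells that run: A10, B3, B6, C6, C10, C12, D1, E8, F5, F10 — 10 in total.
Values that change: A10, B3, C6, C10, C12, D1, D12, E8.
Key observation: the cutoff stops propagation at D7 — its inputs' values are unchanged, so it reuses its cache.

First evaluation (everything demanded from the output):
  B3 = -6 + -1 = -7
  C10 = MIN(-6, -7) = -7
  E8 = -(-1) = 1
  F5 = 1 + -7 = -6
  C6 = MAX(1, -6) = 1
  C12 = IF(F5=0: F5=-6 -> else branch D12) = -1
  D1 = -(-1) = 1
  A10 = 1 * 1 = 1
  B6 = MIN(1, -6) = -6
  D7 = MAX(-5, -6) = -5
  F10 = MAX(-5, -7) = -5
  B9 = -6 + -5 = -11

Propagation after the edit:
  B3: runs — D12 -1->9; result 3.
  C10: runs — B3 -7->3; result -6.
  E8: runs — D12 -1->9; result -9.
  F5: runs — E8 1->-9; B3 -7->3; result -6 (same value as before).
  C6: runs — E8 1->-9; result -6.
  C12: runs — D12 -1->9; result 9.
  D1: runs — C12 -1->9; result -9.
  A10: runs — C6 1->-6; D1 1->-9; result 54.
  B6: runs — A10 1->54; result -6 (same value as before).
  D7: checked — values it read are unchanged (D9 unchanged, B6 unchanged); reused cached -5 without running.
  F10: runs — C10 -7->-6; result -5 (same value as before).
  B9: checked — values it read are unchanged (B6 unchanged, F10 unchanged); reused cached -11 without running.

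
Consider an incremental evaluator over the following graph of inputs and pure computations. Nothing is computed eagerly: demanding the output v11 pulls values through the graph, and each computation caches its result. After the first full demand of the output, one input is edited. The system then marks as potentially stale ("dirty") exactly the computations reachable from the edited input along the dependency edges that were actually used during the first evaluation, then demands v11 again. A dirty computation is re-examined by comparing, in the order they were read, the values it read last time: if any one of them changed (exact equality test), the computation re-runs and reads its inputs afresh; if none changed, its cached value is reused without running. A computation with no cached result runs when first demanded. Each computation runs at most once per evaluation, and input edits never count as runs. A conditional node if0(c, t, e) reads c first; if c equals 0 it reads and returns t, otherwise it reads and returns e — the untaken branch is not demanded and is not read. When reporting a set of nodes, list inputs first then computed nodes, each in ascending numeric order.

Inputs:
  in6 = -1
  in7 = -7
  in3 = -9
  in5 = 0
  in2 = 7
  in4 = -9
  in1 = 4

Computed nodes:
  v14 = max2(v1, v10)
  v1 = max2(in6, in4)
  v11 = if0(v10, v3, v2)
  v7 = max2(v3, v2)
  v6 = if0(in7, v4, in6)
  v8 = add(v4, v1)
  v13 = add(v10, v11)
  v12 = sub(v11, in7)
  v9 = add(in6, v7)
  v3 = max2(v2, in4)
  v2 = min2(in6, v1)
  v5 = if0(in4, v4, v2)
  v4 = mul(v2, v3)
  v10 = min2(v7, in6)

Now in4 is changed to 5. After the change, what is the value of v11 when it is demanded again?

Initial pass — values computed on the first demand:
  v1 = max2(-1, -9) = -1
  v2 = min2(-1, -1) = -1
  v3 = max2(-1, -9) = -1
  v7 = max2(-1, -1) = -1
  v10 = min2(-1, -1) = -1
  v11 = if0(v10=-1 -> else branch v2) = -1

Second demand — change propagation:
  v1: re-runs because in4 -9->5; new result 5.
  v2: re-runs because v1 -1->5; new result -1 (unchanged).
  v3: re-runs because in4 -9->5; new result 5.
  v7: re-runs because v3 -1->5; new result 5.
  v10: re-runs because v7 -1->5; new result -1 (unchanged).
  v11: re-examined; everything it read last time is the same (v10 unchanged, v2 unchanged) — cache -1 kept, no run.

The important point: at v11 every value read last time is unchanged, so the dirty flag clears without a run.

v11 now evaluates to -1.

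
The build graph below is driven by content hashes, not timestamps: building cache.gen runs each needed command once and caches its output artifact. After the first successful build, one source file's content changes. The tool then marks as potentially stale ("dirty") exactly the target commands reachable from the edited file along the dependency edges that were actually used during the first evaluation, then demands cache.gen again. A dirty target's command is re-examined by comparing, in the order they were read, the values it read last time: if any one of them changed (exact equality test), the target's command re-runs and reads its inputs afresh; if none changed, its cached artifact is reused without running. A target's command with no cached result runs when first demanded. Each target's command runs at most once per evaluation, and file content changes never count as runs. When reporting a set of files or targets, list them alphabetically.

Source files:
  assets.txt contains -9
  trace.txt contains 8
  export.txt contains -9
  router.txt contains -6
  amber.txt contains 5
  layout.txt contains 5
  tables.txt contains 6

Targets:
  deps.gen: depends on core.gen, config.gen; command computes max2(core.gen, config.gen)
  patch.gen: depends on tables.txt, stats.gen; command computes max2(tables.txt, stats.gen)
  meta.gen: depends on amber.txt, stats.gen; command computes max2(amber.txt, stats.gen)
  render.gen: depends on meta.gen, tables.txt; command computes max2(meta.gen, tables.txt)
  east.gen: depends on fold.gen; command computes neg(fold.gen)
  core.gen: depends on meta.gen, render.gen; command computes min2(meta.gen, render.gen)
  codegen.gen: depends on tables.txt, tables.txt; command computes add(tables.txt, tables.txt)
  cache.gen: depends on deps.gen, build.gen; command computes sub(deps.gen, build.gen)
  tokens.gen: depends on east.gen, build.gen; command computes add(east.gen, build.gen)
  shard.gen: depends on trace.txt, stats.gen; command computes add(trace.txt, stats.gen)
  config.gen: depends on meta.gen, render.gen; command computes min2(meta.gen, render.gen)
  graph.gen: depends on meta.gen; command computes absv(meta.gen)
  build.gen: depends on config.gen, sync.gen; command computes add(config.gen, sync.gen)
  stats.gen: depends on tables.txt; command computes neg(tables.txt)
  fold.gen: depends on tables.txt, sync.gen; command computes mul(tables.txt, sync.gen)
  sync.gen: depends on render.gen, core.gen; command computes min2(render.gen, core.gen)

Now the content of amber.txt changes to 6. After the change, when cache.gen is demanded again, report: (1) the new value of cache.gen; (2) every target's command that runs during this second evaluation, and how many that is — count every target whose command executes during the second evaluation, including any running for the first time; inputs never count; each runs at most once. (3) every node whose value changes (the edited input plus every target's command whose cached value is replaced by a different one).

cache.gen now evaluates to -6.
Run set: build.gen, cache.gen, config.gen, core.gen, deps.gen, meta.gen, render.gen, sync.gen (8 run).
Changed values: amber.txt, build.gen, cache.gen, config.gen, core.gen, deps.gen, meta.gen, sync.gen.

Initial pass — values computed on the first demand:
  stats.gen = neg(6) = -6
  meta.gen = max2(5, -6) = 5
  render.gen = max2(5, 6) = 6
  config.gen = min2(5, 6) = 5
  core.gen = min2(5, 6) = 5
  deps.gen = max2(5, 5) = 5
  sync.gen = min2(6, 5) = 5
  build.gen = add(5, 5) = 10
  cache.gen = sub(5, 10) = -5

Second demand — change propagation:
  meta.gen: re-runs because amber.txt 5->6; new result 6.
  render.gen: re-runs because meta.gen 5->6; new result 6 (unchanged).
  config.gen: re-runs because meta.gen 5->6; new result 6.
  core.gen: re-runs because meta.gen 5->6; new result 6.
  deps.gen: re-runs because core.gen 5->6; config.gen 5->6; new result 6.
  sync.gen: re-runs because core.gen 5->6; new result 6.
  build.gen: re-runs because config.gen 5->6; sync.gen 5->6; new result 12.
  cache.gen: re-runs because deps.gen 5->6; build.gen 10->12; new result -6.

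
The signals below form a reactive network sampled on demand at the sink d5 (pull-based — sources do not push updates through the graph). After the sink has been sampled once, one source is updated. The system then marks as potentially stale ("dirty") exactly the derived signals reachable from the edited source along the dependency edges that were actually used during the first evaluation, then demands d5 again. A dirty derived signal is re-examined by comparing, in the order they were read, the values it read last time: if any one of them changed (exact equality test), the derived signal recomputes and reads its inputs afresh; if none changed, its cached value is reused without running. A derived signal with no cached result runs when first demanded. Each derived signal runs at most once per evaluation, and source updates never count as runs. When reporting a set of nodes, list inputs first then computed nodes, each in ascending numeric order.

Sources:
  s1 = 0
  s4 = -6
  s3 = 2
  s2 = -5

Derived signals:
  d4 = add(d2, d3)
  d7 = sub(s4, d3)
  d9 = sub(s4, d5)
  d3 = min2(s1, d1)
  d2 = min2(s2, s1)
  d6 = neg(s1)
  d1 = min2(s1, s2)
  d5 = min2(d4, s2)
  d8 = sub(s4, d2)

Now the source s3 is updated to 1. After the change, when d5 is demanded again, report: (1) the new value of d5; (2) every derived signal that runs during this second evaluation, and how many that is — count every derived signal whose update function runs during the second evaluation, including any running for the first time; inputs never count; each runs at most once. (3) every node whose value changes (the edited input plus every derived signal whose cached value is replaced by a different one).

d5 now evaluates to -10.
Run set: none (0 run).
Changed values: s3.
The important point: nothing the output needs ever reads s3, so the edit is invisible to it.

Initial pass — values computed on the first demand:
  d1 = min2(0, -5) = -5
  d2 = min2(-5, 0) = -5
  d3 = min2(0, -5) = -5
  d4 = add(-5, -5) = -10
  d5 = min2(-10, -5) = -10

Second demand — change propagation:
  no demanded computation ever read s3, so the edit dirties nothing and nothing runs.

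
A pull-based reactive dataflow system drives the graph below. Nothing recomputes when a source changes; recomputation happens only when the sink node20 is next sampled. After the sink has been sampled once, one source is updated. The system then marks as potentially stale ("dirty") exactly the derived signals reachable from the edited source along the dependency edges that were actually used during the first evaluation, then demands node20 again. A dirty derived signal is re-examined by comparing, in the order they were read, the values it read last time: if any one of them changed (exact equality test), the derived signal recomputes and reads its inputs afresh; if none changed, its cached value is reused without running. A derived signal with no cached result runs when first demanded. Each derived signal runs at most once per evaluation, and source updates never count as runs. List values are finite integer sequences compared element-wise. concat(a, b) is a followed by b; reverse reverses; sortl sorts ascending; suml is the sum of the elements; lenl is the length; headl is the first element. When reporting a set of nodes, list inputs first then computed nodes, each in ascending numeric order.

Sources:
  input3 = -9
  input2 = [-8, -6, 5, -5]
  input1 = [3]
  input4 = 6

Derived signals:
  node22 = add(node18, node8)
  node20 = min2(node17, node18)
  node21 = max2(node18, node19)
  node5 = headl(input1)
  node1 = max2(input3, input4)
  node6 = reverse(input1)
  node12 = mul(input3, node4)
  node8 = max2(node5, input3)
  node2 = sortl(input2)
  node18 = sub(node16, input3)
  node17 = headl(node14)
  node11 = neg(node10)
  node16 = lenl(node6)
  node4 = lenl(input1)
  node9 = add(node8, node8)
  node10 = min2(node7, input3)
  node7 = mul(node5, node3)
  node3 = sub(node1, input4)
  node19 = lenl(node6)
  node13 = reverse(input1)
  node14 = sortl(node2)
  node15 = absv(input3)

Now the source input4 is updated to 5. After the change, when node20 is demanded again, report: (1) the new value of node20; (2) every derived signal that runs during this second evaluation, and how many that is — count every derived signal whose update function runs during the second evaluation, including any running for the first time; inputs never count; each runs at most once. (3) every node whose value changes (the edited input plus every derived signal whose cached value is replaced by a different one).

First evaluation (everything demanded from the output):
  node2 = sortl([-8, -6, 5, -5]) = [-8, -6, -5, 5]
  node6 = reverse([3]) = [3]
  node14 = sortl([-8, -6, -5, 5]) = [-8, -6, -5, 5]
  node16 = lenl([3]) = 1
  node17 = headl([-8, -6, -5, 5]) = -8
  node18 = sub(1, -9) = 10
  node20 = min2(-8, 10) = -8

Propagation after the edit:
  input4 feeds no computation that the output demands — nothing is marked dirty and nothing runs.

Key observation: input4 is never demanded by the output, so the edit triggers no recomputation at all.

New value of node20: -8.
Derived signals that run: none — 0 in total.
Values that change: input4.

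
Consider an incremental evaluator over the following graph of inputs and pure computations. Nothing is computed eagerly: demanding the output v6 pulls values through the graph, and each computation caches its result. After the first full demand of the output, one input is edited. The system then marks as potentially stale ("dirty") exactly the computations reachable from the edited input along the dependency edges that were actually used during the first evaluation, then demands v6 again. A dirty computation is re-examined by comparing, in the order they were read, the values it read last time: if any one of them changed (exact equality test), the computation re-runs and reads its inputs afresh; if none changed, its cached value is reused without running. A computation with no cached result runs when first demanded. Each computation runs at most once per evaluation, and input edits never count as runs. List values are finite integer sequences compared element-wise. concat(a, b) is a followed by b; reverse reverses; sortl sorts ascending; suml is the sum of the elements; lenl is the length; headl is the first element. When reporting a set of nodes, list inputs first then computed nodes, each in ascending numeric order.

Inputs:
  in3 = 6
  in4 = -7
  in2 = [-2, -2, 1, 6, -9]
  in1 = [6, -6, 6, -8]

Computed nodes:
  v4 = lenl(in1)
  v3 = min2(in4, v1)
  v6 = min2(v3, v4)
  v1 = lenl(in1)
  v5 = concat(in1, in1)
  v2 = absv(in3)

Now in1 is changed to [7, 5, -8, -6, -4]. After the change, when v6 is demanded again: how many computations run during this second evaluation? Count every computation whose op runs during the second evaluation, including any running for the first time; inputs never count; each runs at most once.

Run set: v1, v3, v4, v6 (4 run).

Initial pass — values computed on the first demand:
  v1 = lenl([6, -6, 6, -8]) = 4
  v3 = min2(-7, 4) = -7
  v4 = lenl([6, -6, 6, -8]) = 4
  v6 = min2(-7, 4) = -7

Second demand — change propagation:
  v1: re-runs because in1 [6, -6, 6, -8]->[7, 5, -8, -6, -4]; new result 5.
  v3: re-runs because v1 4->5; new result -7 (unchanged).
  v4: re-runs because in1 [6, -6, 6, -8]->[7, 5, -8, -6, -4]; new result 5.
  v6: re-runs because v4 4->5; new result -7 (unchanged).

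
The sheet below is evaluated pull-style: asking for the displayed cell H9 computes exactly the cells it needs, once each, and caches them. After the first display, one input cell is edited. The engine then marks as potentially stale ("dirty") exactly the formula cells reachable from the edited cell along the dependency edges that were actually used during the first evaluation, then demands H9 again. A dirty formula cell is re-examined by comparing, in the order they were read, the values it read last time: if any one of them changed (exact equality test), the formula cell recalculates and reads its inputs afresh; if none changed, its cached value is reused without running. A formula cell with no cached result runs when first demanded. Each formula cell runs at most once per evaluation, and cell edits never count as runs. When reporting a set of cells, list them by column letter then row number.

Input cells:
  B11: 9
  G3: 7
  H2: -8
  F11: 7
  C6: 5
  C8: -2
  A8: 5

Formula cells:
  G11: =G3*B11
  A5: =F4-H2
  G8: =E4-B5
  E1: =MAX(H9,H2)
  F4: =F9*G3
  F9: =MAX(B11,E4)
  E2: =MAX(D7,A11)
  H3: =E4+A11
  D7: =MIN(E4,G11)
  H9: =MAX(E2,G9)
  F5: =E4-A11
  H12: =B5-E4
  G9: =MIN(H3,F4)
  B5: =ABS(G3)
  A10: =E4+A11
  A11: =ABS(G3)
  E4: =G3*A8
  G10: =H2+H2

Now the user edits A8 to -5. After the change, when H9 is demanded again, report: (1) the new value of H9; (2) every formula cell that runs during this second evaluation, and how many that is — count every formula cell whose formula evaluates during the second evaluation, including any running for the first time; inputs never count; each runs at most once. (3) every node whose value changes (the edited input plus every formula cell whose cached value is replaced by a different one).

First demand of the output computes:
  A11 = ABS(7) = 7
  E4 = 7 * 5 = 35
  F9 = MAX(9, 35) = 35
  F4 = 35 * 7 = 245
  G11 = 7 * 9 = 63
  D7 = MIN(35, 63) = 35
  E2 = MAX(35, 7) = 35
  H3 = 35 + 7 = 42
  G9 = MIN(42, 245) = 42
  H9 = MAX(35, 42) = 42

After the edit, cleaning proceeds:
  E4: a read changed (A8 5->-5) — executes, giving -35.
  D7: a read changed (E4 35->-35) — executes, giving -35.
  E2: a read changed (D7 35->-35) — executes, giving 7.
  F9: a read changed (E4 35->-35) — executes, giving 9.
  F4: a read changed (F9 35->9) — executes, giving 63.
  H3: a read changed (E4 35->-35) — executes, giving -28.
  G9: a read changed (H3 42->-28; F4 245->63) — executes, giving -28.
  H9: a read changed (E2 35->7; G9 42->-28) — executes, giving 7.

Demanding H9 again yields 7.
8 formula cells run: D7, E2, E4, F4, F9, G9, H3, H9.
The nodes whose values change: A8, D7, E2, E4, F4, F9, G9, H3, H9.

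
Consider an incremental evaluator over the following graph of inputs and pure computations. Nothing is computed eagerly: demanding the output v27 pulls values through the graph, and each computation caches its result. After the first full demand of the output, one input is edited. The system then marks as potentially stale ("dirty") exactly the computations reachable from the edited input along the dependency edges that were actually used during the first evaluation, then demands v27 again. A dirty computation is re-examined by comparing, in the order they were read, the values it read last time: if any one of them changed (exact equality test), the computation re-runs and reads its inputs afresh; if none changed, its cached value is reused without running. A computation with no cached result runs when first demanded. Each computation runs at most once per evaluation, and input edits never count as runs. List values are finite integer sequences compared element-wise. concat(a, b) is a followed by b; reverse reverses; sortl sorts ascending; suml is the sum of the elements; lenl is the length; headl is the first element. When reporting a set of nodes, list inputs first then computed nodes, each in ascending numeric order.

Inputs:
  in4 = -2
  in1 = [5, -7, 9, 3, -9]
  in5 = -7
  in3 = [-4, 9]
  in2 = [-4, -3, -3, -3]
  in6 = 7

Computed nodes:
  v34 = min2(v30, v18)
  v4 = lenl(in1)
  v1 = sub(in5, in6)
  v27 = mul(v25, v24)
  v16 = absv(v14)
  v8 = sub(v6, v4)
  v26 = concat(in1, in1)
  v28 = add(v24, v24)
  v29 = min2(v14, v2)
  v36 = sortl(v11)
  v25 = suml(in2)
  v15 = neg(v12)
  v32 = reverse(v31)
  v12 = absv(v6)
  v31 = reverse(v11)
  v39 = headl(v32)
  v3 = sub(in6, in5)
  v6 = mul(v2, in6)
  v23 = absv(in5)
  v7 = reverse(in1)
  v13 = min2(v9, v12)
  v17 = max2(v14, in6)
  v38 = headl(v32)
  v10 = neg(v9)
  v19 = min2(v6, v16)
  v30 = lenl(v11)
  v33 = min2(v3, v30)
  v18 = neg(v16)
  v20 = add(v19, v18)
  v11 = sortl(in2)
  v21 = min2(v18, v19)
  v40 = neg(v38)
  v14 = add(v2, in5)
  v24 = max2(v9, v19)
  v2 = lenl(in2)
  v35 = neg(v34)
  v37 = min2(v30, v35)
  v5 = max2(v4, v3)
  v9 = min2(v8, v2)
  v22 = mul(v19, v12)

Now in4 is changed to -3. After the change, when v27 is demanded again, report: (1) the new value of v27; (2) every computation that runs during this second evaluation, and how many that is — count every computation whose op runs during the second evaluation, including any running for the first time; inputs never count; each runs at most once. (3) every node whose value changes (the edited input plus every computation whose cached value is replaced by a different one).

v27 now evaluates to -52.
Run set: none (0 run).
Changed values: in4.
The important point: nothing the output needs ever reads in4, so the edit is invisible to it.

Initial pass — values computed on the first demand:
  v2 = lenl([-4, -3, -3, -3]) = 4
  v4 = lenl([5, -7, 9, 3, -9]) = 5
  v6 = mul(4, 7) = 28
  v8 = sub(28, 5) = 23
  v9 = min2(23, 4) = 4
  v14 = add(4, -7) = -3
  v16 = absv(-3) = 3
  v19 = min2(28, 3) = 3
  v24 = max2(4, 3) = 4
  v25 = suml([-4, -3, -3, -3]) = -13
  v27 = mul(-13, 4) = -52

Second demand — change propagation:
  no demanded computation ever read in4, so the edit dirties nothing and nothing runs.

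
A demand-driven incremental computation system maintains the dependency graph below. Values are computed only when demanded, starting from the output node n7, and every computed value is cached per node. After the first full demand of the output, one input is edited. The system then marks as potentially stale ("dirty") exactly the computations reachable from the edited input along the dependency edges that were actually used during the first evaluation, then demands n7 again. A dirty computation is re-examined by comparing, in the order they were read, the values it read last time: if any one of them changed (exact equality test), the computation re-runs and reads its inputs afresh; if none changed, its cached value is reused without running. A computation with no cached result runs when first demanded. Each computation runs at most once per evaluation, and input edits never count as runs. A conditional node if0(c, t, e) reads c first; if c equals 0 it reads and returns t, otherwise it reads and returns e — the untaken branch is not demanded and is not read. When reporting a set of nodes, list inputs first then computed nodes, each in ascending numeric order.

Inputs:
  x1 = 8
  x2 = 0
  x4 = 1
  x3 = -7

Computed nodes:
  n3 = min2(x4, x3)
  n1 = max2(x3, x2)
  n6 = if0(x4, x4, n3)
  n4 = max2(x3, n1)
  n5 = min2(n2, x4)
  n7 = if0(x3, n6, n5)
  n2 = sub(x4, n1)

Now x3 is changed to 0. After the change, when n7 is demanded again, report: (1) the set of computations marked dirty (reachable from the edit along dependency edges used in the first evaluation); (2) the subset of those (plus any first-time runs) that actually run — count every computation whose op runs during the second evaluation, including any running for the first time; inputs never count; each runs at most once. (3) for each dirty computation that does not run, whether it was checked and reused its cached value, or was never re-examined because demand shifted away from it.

Marked dirty: n1, n2, n5, n7.
Computations that run: n3, n6, n7 — 3 in total.
Never re-examined (demand shifted away): n1, n2, n5.
Key observation: a condition flipped, so demand moved to the other branch — n1, n2, n5 are never re-examined.

First evaluation (everything demanded from the output):
  n1 = max2(-7, 0) = 0
  n2 = sub(1, 0) = 1
  n5 = min2(1, 1) = 1
  n7 = if0(x3=-7 -> else branch n5) = 1

Propagation after the edit:
  n1: marked dirty but never re-examined — demand shifted away from it.
  n2: marked dirty but never re-examined — demand shifted away from it.
  n3: demanded for the first time — runs, produces 0.
  n5: marked dirty but never re-examined — demand shifted away from it.
  n6: demanded for the first time — runs, produces 0.
  n7: runs — x3 -7->0; result 0.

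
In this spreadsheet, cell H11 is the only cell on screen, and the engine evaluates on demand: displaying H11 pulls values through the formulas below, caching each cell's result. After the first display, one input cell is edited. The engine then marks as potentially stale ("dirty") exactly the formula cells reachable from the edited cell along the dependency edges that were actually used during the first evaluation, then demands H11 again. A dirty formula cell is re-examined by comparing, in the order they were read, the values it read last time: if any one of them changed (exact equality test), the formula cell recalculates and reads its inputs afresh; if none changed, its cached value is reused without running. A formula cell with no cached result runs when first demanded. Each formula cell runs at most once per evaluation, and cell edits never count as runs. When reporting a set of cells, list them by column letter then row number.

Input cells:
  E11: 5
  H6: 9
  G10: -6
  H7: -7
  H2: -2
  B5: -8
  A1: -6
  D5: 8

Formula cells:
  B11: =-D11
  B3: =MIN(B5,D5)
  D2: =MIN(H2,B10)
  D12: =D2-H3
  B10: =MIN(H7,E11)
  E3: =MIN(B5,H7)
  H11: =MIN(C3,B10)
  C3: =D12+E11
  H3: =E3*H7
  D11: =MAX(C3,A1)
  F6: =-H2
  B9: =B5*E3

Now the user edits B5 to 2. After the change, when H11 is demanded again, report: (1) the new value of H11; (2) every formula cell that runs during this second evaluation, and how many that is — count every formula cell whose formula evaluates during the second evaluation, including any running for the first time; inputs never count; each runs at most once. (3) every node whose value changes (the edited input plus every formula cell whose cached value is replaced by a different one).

H11 now evaluates to -51.
Run set: C3, D12, E3, H3, H11 (5 run).
Changed values: B5, C3, D12, E3, H3, H11.

Initial pass — values computed on the first demand:
  B10 = MIN(-7, 5) = -7
  D2 = MIN(-2, -7) = -7
  E3 = MIN(-8, -7) = -8
  H3 = -8 * -7 = 56
  D12 = -7 - 56 = -63
  C3 = -63 + 5 = -58
  H11 = MIN(-58, -7) = -58

Second demand — change propagation:
  E3: re-runs because B5 -8->2; new result -7.
  H3: re-runs because E3 -8->-7; new result 49.
  D12: re-runs because H3 56->49; new result -56.
  C3: re-runs because D12 -63->-56; new result -51.
  H11: re-runs because C3 -58->-51; new result -51.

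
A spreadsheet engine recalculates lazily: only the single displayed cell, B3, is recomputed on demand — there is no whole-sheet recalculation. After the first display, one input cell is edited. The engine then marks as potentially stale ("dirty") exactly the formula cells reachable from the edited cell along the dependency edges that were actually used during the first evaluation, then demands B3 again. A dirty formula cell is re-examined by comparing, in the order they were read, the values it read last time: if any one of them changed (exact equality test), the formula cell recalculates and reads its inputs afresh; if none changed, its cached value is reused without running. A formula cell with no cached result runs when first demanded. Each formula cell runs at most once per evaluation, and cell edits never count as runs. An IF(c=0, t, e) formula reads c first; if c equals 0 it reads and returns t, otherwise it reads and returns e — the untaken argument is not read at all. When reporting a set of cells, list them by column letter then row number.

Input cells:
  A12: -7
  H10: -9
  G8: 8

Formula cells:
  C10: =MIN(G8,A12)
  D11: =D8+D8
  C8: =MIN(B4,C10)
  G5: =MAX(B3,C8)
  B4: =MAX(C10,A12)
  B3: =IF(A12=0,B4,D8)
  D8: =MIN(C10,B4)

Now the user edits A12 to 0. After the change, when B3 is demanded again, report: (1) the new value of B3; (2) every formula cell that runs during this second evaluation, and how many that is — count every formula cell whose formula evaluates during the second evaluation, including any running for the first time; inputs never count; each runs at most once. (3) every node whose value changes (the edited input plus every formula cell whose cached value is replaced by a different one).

First evaluation (everything demanded from the output):
  C10 = MIN(8, -7) = -7
  B4 = MAX(-7, -7) = -7
  D8 = MIN(-7, -7) = -7
  B3 = IF(A12=0: A12=-7 -> else branch D8) = -7

Propagation after the edit:
  C10: runs — A12 -7->0; result 0.
  B4: runs — C10 -7->0; A12 -7->0; result 0.
  D8: marked dirty but never re-examined — demand shifted away from it.
  B3: runs — A12 -7->0; result 0.

Key observation: a condition flipped, so demand moved to the other branch — D8 is never re-examined.

New value of B3: 0.
Formula cells that run: B3, B4, C10 — 3 in total.
Values that change: A12, B3, B4, C10.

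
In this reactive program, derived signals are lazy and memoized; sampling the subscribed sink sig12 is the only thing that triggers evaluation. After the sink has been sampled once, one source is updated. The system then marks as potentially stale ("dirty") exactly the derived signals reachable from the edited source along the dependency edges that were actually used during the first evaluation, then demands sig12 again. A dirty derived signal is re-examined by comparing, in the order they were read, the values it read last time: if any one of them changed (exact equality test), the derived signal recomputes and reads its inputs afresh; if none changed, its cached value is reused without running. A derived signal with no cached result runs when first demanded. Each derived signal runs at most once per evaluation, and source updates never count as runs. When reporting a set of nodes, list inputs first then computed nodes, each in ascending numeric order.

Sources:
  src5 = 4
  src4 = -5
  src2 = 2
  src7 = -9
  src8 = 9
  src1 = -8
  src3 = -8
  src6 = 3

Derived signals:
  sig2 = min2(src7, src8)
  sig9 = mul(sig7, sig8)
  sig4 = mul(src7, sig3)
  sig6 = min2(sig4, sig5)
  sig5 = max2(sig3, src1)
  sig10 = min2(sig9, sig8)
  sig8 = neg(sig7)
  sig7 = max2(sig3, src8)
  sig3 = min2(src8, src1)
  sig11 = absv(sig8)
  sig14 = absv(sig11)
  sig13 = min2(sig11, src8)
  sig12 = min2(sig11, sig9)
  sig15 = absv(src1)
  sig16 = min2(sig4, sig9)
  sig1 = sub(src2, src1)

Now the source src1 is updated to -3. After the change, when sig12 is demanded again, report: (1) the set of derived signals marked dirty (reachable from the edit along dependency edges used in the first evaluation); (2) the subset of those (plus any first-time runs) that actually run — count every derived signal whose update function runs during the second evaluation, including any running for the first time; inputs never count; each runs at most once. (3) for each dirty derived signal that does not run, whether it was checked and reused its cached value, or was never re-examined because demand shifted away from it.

The edit dirties: sig3, sig7, sig8, sig9, sig11, sig12.
2 derived signals run: sig3, sig7.
Cache hits after checking: sig8, sig9, sig11, sig12.
Note the absorption at sig7: it re-runs yet its value is the same, leaving the output's value untouched.

First demand of the output computes:
  sig3 = min2(9, -8) = -8
  sig7 = max2(-8, 9) = 9
  sig8 = neg(9) = -9
  sig9 = mul(9, -9) = -81
  sig11 = absv(-9) = 9
  sig12 = min2(9, -81) = -81

After the edit, cleaning proceeds:
  sig3: a read changed (src1 -8->-3) — executes, giving -3.
  sig7: a read changed (sig3 -8->-3) — executes, giving 9 — identical to its old value.
  sig8: dirty, but its reads are unchanged (sig7 unchanged); cached -9 stands.
  sig9: dirty, but its reads are unchanged (sig7 unchanged, sig8 unchanged); cached -81 stands.
  sig11: dirty, but its reads are unchanged (sig8 unchanged); cached 9 stands.
  sig12: dirty, but its reads are unchanged (sig11 unchanged, sig9 unchanged); cached -81 stands.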